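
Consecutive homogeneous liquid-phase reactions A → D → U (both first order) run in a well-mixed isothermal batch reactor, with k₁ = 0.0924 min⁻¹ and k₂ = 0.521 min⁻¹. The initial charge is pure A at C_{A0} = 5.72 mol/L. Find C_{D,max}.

0.699 mol/L

Evaluating C_D at t_opt = ln(k₂/k₁)/(k₂−k₁) gives C_{D,max}/C_{A0} = (k₁/k₂)^[k₂/(k₂−k₁)].
= (0.0924/0.521)^(0.521/(0.521−0.0924)) = (0.1774)^(1.216) = 0.1222.
C_{D,max} = 0.1222×5.72 = 0.699 mol/L.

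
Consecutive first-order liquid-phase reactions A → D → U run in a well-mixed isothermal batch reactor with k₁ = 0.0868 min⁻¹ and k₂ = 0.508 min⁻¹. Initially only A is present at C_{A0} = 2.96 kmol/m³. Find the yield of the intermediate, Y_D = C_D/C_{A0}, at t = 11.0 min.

0.0785

For first-order series with pure A initially, C_D(t) = k₁C_{A0}/(k₂−k₁)·(e^(−k₁t) − e^(−k₂t)).
e^(−k₁t) = e^(−0.0868×11.0) = e^(−0.9548) = 0.3849; e^(−k₂t) = e^(−5.588) = 0.003743.
C_D = 0.0868×2.96/(0.508−0.0868) × (0.3849−0.003743) = 0.6100×0.3811 = 0.2325 kmol/m³.
Y_D = C_D/C_{A0} = 0.2325/2.96 = 0.0785.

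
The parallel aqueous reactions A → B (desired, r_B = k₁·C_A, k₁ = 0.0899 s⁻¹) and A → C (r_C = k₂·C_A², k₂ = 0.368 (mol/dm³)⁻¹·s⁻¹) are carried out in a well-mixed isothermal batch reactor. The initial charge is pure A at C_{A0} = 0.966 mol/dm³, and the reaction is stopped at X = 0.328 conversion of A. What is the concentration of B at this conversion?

0.0742 mol/dm³

C_A = C_{A0}(1−X) = 0.6492 mol/dm³.
Along a PFR/batch, dC_B/dC_A = −r_B/(r_B+r_C) = −k₁/(k₁+k₂·C_A).
Integrating from C_{A0} to C_A: C_B = (0.0899/0.368)·ln[(0.0899+0.368·0.966)/(0.0899+0.368·0.649)] = 0.2443·ln(0.4454/0.3288) = 0.07415 mol/dm³.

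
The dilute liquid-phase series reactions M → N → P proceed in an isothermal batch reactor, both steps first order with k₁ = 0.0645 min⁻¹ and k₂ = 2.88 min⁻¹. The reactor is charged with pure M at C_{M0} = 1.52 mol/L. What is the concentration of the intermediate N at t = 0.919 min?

0.0303 mol/L

Solving the coupled first-order balances gives C_N(t) = [k₁/(k₂−k₁)]·C_{M0}·(e^(−k₁t) − e^(−k₂t)).
e^(−k₁t) = e^(−0.0645×0.919) = e^(−0.05928) = 0.9424; e^(−k₂t) = e^(−2.647) = 0.07088.
C_N = 0.0645×1.52/(2.88−0.0645) × (0.9424−0.07088) = 0.03482×0.8716 = 0.03035 mol/L.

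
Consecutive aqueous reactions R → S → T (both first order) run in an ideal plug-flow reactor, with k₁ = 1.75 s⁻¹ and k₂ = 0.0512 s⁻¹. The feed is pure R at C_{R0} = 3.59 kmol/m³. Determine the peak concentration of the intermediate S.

3.23 kmol/m³

At the optimum, C_{S,max}/C_{R0} = (k₁/k₂)^[k₂/(k₂−k₁)].
= (1.75/0.0512)^(0.0512/(0.0512−1.75)) = (34.18)^(-0.03014) = 0.8990.
C_{S,max} = 0.8990×3.59 = 3.23 kmol/m³.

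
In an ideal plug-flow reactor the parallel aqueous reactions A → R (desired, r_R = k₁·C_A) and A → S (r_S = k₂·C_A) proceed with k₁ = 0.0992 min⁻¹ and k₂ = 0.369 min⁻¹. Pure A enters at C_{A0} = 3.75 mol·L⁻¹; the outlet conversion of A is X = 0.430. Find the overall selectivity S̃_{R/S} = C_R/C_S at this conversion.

0.269

C_A = C_{A0}(1−X) = 2.138 mol·L⁻¹.
Both paths are first order in A, so the instantaneous fraction to R is constant: dC_R/d(−C_A) = k₁/(k₁+k₂) = 0.2119.
C_R = 0.2119·(C_{A0}−C_A) = 0.2119×1.612 = 0.342 mol·L⁻¹.
C_S = (C_{A0}−C_A)−C_R = 1.271 mol·L⁻¹; S̃_{R/S} = 0.3416/1.271 = 0.269.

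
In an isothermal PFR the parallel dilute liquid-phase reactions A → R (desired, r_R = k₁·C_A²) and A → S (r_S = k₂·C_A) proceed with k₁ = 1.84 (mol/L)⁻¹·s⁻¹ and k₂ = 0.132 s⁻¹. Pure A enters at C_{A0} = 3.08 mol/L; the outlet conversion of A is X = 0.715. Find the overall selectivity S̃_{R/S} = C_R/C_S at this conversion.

C_A = C_{A0}(1−X) = 0.8778 mol/L.
Along a PFR/batch, dC_S/dC_A = −r_S/(r_R+r_S) = −k₂/(k₂+k₁·C_A).
Integrating from C_{A0} to C_A: C_S = (0.132/1.84)·ln[(0.132+1.84·3.08)/(0.132+1.84·0.878)] = 0.07174·ln(5.799/1.747) = 0.08607 mol/L.
Then C_R = (C_{A0}−C_A) − C_S = 2.202 − 0.08607 = 2.116 mol/L.
S̃_{R/S} = C_R/C_S = 2.116/0.08607 = 24.6.

24.6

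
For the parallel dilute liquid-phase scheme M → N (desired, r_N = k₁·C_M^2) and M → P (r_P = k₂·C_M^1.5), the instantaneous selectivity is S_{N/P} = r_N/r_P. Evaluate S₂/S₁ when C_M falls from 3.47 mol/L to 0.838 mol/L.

S_{N/P} = (k₁/k₂)·C_M^0.5, so S₂/S₁ = (C_{M,2}/C_{M,1})^0.5.
= (0.838/3.47)^0.5 = (0.2415)^0.5 = 0.491.
Selectivity toward N falls as C_M falls — high-concentration operation is favoured.

0.491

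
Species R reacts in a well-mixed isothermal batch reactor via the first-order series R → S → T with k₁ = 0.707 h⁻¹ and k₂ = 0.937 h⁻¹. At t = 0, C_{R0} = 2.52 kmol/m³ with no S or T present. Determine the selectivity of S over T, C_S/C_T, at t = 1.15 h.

Solving the coupled first-order balances gives C_S(t) = [k₁/(k₂−k₁)]·C_{R0}·(e^(−k₁t) − e^(−k₂t)).
e^(−k₁t) = e^(−0.707×1.15) = e^(−0.8130) = 0.4435; e^(−k₂t) = e^(−1.078) = 0.3404.
C_S = 0.707×2.52/(0.937−0.707) × (0.4435−0.3404) = 7.746×0.1031 = 0.7984 kmol/m³.
C_R = C_{R0}e^(−k₁t) = 1.118 kmol/m³, so C_T = C_{R0}−C_R−C_S = 0.6039 kmol/m³; C_S/C_T = 1.32.

1.32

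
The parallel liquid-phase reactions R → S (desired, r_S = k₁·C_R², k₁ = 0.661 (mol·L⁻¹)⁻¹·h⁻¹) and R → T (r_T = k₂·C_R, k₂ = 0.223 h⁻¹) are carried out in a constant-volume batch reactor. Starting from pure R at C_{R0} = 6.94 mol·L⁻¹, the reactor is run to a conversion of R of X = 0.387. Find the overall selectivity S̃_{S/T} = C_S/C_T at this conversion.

C_R = C_{R0}(1−X) = 4.254 mol·L⁻¹.
Along a PFR/batch, dC_T/dC_R = −r_T/(r_S+r_T) = −k₂/(k₂+k₁·C_R).
Integrating from C_{R0} to C_R: C_T = (0.223/0.661)·ln[(0.223+0.661·6.94)/(0.223+0.661·4.25)] = 0.3374·ln(4.810/3.035) = 0.1554 mol·L⁻¹.
Then C_S = (C_{R0}−C_R) − C_T = 2.686 − 0.1554 = 2.530 mol·L⁻¹.
S̃_{S/T} = C_S/C_T = 2.530/0.1554 = 16.3.

16.3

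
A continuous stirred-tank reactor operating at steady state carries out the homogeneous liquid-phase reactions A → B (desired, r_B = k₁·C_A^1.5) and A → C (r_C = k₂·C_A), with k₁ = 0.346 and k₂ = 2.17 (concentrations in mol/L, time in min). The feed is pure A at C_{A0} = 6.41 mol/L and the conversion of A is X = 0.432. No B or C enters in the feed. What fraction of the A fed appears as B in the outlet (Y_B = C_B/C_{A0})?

Exit C_A = C_{A0}(1−X) = 6.41×0.568 = 3.641 mol/L.
Rates in a CSTR are evaluated at the outlet concentration: r_B = 0.346×3.641^1.5 = 2.404, r_C = 2.17×3.641 = 7.901.
Fraction of consumed A going to B: r_B/(r_B+r_C) = 0.2333.
C_B = 0.2333·C_{A0}·X = 0.2333×6.41×0.432 = 0.646 mol/L; Y_B = C_B/C_{A0} = 0.101.

0.101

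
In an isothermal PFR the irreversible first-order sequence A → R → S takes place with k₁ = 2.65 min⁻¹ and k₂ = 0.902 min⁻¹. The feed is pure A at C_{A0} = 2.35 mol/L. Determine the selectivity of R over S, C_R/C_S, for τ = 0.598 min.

2.58

Solving the coupled first-order balances gives C_R(τ) = [k₁/(k₂−k₁)]·C_{A0}·(e^(−k₁τ) − e^(−k₂τ)).
e^(−k₁τ) = e^(−2.65×0.598) = e^(−1.585) = 0.2050; e^(−k₂τ) = e^(−0.5394) = 0.5831.
C_R = 2.65×2.35/(0.902−2.65) × (0.2050−0.5831) = (-3.563)×(-0.3781) = 1.347 mol/L.
C_A = C_{A0}e^(−k₁τ) = 0.4818 mol/L, so C_S = C_{A0}−C_A−C_R = 0.5212 mol/L; C_R/C_S = 2.58.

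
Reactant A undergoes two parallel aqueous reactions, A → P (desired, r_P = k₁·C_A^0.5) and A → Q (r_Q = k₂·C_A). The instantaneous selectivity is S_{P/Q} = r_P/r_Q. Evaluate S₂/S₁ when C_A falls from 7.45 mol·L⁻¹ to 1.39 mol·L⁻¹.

S_{P/Q} = (k₁/k₂)·C_A^-0.5, so S₂/S₁ = (C_{A,2}/C_{A,1})^-0.5.
= (1.39/7.45)^(-0.5) = (0.1866)^(-0.5) = 2.32.
Selectivity toward P rises as C_A falls — low-concentration operation is favoured.

2.32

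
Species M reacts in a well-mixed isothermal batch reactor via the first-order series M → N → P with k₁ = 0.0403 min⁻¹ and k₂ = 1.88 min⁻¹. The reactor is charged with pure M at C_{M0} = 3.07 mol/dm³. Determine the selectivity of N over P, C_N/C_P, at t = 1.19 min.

The intermediate concentration in a first-order A→B→C sequence is C_N = k₁C_{M0}(e^(−k₁t) − e^(−k₂t))/(k₂−k₁).
e^(−k₁t) = e^(−0.0403×1.19) = e^(−0.04796) = 0.9532; e^(−k₂t) = e^(−2.237) = 0.1068.
C_N = 0.0403×3.07/(1.88−0.0403) × (0.9532−0.1068) = 0.06725×0.8464 = 0.05692 mol/dm³.
C_M = C_{M0}e^(−k₁t) = 2.926 mol/dm³, so C_P = C_{M0}−C_M−C_N = 0.08683 mol/dm³; C_N/C_P = 0.656.

0.656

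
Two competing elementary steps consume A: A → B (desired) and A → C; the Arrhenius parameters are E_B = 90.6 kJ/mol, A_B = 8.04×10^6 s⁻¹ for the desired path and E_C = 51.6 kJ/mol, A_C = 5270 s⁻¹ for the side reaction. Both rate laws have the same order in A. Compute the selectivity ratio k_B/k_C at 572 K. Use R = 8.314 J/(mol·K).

Since both paths have the same order in A, the concentration cancels and S_{B/C} = k_B/k_C = (A_B/A_C)·exp[(E_C−E_B)/(RT)].
(E_C−E_B)/(RT) = (51.6−90.6)×10³/(8.314×572) = -39000/4756 = -8.201.
k_B/k_C = (8.04×10^6/5270)·exp(-8.201) = 1526 × 2.744×10^-4 = 0.419.
Since E_B > E_C, raising the temperature improves selectivity toward B.

0.419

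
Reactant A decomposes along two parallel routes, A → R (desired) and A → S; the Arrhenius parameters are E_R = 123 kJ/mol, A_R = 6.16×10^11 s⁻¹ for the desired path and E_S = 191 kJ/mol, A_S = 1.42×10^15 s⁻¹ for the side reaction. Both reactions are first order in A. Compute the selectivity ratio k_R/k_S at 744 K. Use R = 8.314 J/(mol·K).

25.8

With equal orders, S_{R/S} = k_R/k_S = (A_R/A_S)·exp[(E_S−E_R)/(RT)].
(E_S−E_R)/(RT) = (191−123)×10³/(8.314×744) = 68000/6186 = 10.99.
k_R/k_S = (6.16×10^11/1.42×10^15)·exp(10.99) = 4.338×10^-4 × 59471 = 25.8.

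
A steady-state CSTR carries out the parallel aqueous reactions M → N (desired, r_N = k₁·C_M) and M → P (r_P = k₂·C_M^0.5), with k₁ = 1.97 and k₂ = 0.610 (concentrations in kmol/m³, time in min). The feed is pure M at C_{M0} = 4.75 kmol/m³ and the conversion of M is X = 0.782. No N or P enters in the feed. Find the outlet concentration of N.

Exit C_M = C_{M0}(1−X) = 4.75×0.218 = 1.035 kmol/m³.
In a CSTR the entire volume is at exit conditions, so r_N = 1.97×1.035 = 2.040 and r_P = 0.610×1.035^0.5 = 0.6207.
Fraction of consumed M going to N: r_N/(r_N+r_P) = 0.7667.
C_N = 0.7667·C_{M0}·X = 0.7667×4.75×0.782 = 2.85 kmol/m³.

2.85 kmol/m³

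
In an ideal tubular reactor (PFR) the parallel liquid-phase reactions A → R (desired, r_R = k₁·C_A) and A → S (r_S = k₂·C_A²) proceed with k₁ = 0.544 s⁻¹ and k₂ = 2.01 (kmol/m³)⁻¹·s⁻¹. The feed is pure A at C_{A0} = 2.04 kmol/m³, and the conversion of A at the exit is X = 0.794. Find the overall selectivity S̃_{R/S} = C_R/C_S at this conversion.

C_A = C_{A0}(1−X) = 0.4202 kmol/m³.
Along a PFR/batch, dC_R/dC_A = −r_R/(r_R+r_S) = −k₁/(k₁+k₂·C_A).
Integrating from C_{A0} to C_A: C_R = (0.544/2.01)·ln[(0.544+2.01·2.04)/(0.544+2.01·0.420)] = 0.2706·ln(4.644/1.389) = 0.3268 kmol/m³.
C_S = (C_{A0}−C_A)−C_R = 1.293 kmol/m³; S̃_{R/S} = 0.3268/1.293 = 0.253.

0.253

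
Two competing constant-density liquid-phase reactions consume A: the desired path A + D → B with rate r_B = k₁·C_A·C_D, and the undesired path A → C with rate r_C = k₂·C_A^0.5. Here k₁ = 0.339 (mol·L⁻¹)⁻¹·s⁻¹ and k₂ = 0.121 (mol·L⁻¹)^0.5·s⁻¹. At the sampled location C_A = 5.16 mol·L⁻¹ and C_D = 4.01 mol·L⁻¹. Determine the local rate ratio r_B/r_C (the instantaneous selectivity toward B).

25.5

S_{B/C} = r_B/r_C = (k₁·C_A·C_D)/(k₂·C_A^0.5) = (k₁/k₂)·C_A^0.5·C_D.
= (0.339×5.160×4.010) / (0.121×5.160^0.5) = 7.014/0.2749 = 25.5.
Since the desired path is higher order in A, keeping C_A high (PFR or concentrated feed) favours B.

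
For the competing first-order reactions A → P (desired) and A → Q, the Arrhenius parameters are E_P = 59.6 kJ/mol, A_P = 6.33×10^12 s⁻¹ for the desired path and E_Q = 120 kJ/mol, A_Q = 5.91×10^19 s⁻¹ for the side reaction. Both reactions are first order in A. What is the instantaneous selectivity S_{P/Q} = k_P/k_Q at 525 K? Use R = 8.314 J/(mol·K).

0.110

Since both paths have the same order in A, the concentration cancels and S_{P/Q} = k_P/k_Q = (A_P/A_Q)·exp[(E_Q−E_P)/(RT)].
(E_Q−E_P)/(RT) = (120−59.6)×10³/(8.314×525) = 60400/4365 = 13.84.
k_P/k_Q = (6.33×10^12/5.91×10^19)·exp(13.84) = 1.071×10^-7 × 1.023×10^6 = 0.110.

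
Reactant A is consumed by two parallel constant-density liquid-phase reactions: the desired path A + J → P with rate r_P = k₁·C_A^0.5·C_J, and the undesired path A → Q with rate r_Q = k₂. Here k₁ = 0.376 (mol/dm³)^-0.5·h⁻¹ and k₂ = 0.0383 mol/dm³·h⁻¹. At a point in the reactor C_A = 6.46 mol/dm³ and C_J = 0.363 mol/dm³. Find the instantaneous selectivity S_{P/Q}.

9.06

S_{P/Q} = r_P/r_Q = (k₁·C_A^0.5·C_J)/(k₂) = (k₁/k₂)·C_A^0.5·C_J.
= (0.376×6.460^0.5×0.3630) / (0.0383) = 0.3469/0.03830 = 9.06.
Since the desired path is higher order in A, keeping C_A high (PFR or concentrated feed) favours P.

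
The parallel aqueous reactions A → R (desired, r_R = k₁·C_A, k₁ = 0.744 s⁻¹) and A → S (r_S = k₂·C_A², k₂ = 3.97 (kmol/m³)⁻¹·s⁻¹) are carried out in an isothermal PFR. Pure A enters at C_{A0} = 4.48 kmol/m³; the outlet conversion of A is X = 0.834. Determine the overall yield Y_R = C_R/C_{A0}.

C_A = C_{A0}(1−X) = 0.7437 kmol/m³.
Along a PFR/batch, dC_R/dC_A = −r_R/(r_R+r_S) = −k₁/(k₁+k₂·C_A).
Integrating from C_{A0} to C_A: C_R = (0.744/3.97)·ln[(0.744+3.97·4.48)/(0.744+3.97·0.744)] = 0.1874·ln(18.53/3.696) = 0.3021 kmol/m³.
Y_R = C_R/C_{A0} = 0.3021/4.48 = 0.0674.

0.0674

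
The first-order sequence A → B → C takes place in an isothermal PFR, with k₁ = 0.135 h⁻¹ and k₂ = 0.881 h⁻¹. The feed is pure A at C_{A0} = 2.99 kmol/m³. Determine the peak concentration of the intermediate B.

Evaluating C_B at τ_opt = ln(k₂/k₁)/(k₂−k₁) gives C_{B,max}/C_{A0} = (k₁/k₂)^[k₂/(k₂−k₁)].
= (0.135/0.881)^(0.881/(0.881−0.135)) = (0.1532)^(1.181) = 0.1091.
C_{B,max} = 0.1091×2.99 = 0.326 kmol/m³.

0.326 kmol/m³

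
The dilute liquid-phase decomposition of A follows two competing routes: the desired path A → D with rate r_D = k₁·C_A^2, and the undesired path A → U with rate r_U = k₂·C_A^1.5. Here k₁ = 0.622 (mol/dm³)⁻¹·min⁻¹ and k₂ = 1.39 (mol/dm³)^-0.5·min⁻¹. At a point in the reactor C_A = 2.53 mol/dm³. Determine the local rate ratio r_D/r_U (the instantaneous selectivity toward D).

S_{D/U} = r_D/r_U = (k₁·C_A^2)/(k₂·C_A^1.5) = (k₁/k₂)·C_A^0.5.
= (0.622×2.530^2) / (1.39×2.530^1.5) = 3.981/5.594 = 0.712.
Since the desired path is higher order in A, keeping C_A high (PFR or concentrated feed) favours D.

0.712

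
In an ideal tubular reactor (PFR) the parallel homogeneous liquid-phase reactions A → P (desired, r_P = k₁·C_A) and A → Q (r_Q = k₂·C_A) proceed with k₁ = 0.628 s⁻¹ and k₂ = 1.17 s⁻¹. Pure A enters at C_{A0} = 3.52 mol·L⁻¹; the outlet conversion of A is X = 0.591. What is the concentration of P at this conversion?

C_A = C_{A0}(1−X) = 1.440 mol·L⁻¹.
Both paths are first order in A, so the instantaneous fraction to P is constant: dC_P/d(−C_A) = k₁/(k₁+k₂) = 0.3493.
C_P = 0.3493·(C_{A0}−C_A) = 0.3493×2.080 = 0.727 mol·L⁻¹.

0.727 mol·L⁻¹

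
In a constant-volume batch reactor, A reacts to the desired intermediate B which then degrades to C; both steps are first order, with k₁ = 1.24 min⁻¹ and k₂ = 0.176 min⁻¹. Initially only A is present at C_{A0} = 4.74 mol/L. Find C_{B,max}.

3.43 mol/L

At the optimum, C_{B,max}/C_{A0} = (k₁/k₂)^[k₂/(k₂−k₁)].
= (1.24/0.176)^(0.176/(0.176−1.24)) = (7.045)^(-0.1654) = 0.7240.
C_{B,max} = 0.7240×4.74 = 3.43 mol/L.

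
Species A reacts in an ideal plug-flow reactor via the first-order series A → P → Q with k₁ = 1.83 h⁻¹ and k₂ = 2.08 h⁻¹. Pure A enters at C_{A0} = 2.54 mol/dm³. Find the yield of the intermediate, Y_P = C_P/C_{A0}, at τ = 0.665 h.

0.332

Solving the coupled first-order balances gives C_P(τ) = [k₁/(k₂−k₁)]·C_{A0}·(e^(−k₁τ) − e^(−k₂τ)).
e^(−k₁τ) = e^(−1.83×0.665) = e^(−1.217) = 0.2961; e^(−k₂τ) = e^(−1.383) = 0.2508.
C_P = 1.83×2.54/(2.08−1.83) × (0.2961−0.2508) = 18.59×0.04536 = 0.8433 mol/dm³.
Y_P = C_P/C_{A0} = 0.8433/2.54 = 0.332.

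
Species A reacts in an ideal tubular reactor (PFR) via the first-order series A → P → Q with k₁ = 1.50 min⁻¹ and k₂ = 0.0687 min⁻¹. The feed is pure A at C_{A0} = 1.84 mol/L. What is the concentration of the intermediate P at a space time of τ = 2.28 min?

Solving the coupled first-order balances gives C_P(τ) = [k₁/(k₂−k₁)]·C_{A0}·(e^(−k₁τ) − e^(−k₂τ)).
e^(−k₁τ) = e^(−1.50×2.28) = e^(−3.420) = 0.03271; e^(−k₂τ) = e^(−0.1566) = 0.8550.
C_P = 1.50×1.84/(0.0687−1.50) × (0.03271−0.8550) = (-1.928)×(-0.8223) = 1.586 mol/L.

1.59 mol/L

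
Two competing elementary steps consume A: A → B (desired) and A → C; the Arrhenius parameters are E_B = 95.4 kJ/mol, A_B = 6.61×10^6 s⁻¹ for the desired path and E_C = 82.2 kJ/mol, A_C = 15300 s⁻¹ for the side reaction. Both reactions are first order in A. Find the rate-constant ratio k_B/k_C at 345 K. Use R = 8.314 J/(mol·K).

4.33

With equal orders, S_{B/C} = k_B/k_C = (A_B/A_C)·exp[(E_C−E_B)/(RT)].
(E_C−E_B)/(RT) = (82.2−95.4)×10³/(8.314×345) = -13200/2868 = -4.602.
k_B/k_C = (6.61×10^6/15300)·exp(-4.602) = 432.0 × 0.01003 = 4.33.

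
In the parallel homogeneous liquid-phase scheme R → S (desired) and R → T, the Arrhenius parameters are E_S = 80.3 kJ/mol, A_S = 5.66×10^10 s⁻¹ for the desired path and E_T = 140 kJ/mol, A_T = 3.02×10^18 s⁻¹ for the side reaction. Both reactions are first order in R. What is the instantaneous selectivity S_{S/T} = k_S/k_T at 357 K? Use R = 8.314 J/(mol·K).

Since both paths have the same order in R, the concentration cancels and S_{S/T} = k_S/k_T = (A_S/A_T)·exp[(E_T−E_S)/(RT)].
(E_T−E_S)/(RT) = (140−80.3)×10³/(8.314×357) = 59700/2968 = 20.11.
k_S/k_T = (5.66×10^10/3.02×10^18)·exp(20.11) = 1.874×10^-8 × 5.437×10^8 = 10.2.
Since E_S < E_T, lowering the temperature improves selectivity toward S.

10.2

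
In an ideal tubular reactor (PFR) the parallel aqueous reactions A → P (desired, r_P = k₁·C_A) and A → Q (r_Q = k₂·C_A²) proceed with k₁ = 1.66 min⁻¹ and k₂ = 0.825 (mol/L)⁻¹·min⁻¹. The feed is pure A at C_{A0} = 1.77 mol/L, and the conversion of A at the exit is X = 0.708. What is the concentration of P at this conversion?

C_A = C_{A0}(1−X) = 0.5168 mol/L.
Along a PFR/batch, dC_P/dC_A = −r_P/(r_P+r_Q) = −k₁/(k₁+k₂·C_A).
Integrating from C_{A0} to C_A: C_P = (1.66/0.825)·ln[(1.66+0.825·1.77)/(1.66+0.825·0.517)] = 2.012·ln(3.120/2.086) = 0.8098 mol/L.

0.810 mol/L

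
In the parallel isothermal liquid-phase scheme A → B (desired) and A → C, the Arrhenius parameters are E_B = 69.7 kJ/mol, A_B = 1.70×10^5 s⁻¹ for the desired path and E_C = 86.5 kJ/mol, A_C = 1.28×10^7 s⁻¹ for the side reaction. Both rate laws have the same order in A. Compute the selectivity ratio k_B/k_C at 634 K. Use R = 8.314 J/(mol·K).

0.322

k_B/k_C = (A_B/A_C)·exp[−(E_B−E_C)/(RT)] = (A_B/A_C)·exp[(E_C−E_B)/(RT)].
(E_C−E_B)/(RT) = (86.5−69.7)×10³/(8.314×634) = 16800/5271 = 3.187.
k_B/k_C = (1.70×10^5/1.28×10^7)·exp(3.187) = 0.01328 × 24.22 = 0.322.
Since E_B < E_C, lowering the temperature improves selectivity toward B.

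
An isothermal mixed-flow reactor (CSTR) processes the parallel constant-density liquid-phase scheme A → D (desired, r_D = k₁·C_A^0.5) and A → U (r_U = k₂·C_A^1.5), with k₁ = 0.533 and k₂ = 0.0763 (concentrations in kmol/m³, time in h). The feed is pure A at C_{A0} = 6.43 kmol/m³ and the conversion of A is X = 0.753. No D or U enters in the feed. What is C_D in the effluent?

3.94 kmol/m³

Exit C_A = C_{A0}(1−X) = 6.43×0.247 = 1.588 kmol/m³.
In a CSTR the entire volume is at exit conditions, so r_D = 0.533×1.588^0.5 = 0.6717 and r_U = 0.0763×1.588^1.5 = 0.1527.
Fraction of consumed A going to D: r_D/(r_D+r_U) = 0.8148.
C_D = 0.8148·C_{A0}·X = 0.8148×6.43×0.753 = 3.94 kmol/m³.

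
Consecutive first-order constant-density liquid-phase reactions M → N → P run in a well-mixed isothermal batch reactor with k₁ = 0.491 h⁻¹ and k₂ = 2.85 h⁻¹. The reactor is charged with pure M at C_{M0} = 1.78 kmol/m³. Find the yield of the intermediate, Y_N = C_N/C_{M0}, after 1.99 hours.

The intermediate concentration in a first-order A→B→C sequence is C_N = k₁C_{M0}(e^(−k₁t) − e^(−k₂t))/(k₂−k₁).
e^(−k₁t) = e^(−0.491×1.99) = e^(−0.9771) = 0.3764; e^(−k₂t) = e^(−5.671) = 0.003443.
C_N = 0.491×1.78/(2.85−0.491) × (0.3764−0.003443) = 0.3705×0.3730 = 0.1382 kmol/m³.
Y_N = C_N/C_{M0} = 0.1382/1.78 = 0.0776.

0.0776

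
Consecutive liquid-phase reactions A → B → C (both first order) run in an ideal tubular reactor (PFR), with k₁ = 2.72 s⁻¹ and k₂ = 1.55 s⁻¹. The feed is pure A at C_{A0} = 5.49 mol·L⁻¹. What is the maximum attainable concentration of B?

2.61 mol·L⁻¹

At the optimum, C_{B,max}/C_{A0} = (k₁/k₂)^[k₂/(k₂−k₁)].
= (2.72/1.55)^(1.55/(1.55−2.72)) = (1.755)^(-1.325) = 0.4747.
C_{B,max} = 0.4747×5.49 = 2.61 mol·L⁻¹.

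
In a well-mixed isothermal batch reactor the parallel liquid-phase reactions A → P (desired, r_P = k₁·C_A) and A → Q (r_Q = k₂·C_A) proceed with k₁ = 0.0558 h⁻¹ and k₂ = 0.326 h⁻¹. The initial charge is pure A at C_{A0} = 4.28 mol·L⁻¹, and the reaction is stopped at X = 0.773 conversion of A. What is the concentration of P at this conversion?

0.484 mol·L⁻¹

C_A = C_{A0}(1−X) = 0.9716 mol·L⁻¹.
Both paths are first order in A, so the instantaneous fraction to P is constant: dC_P/d(−C_A) = k₁/(k₁+k₂) = 0.1461.
C_P = 0.1461·(C_{A0}−C_A) = 0.1461×3.308 = 0.484 mol·L⁻¹.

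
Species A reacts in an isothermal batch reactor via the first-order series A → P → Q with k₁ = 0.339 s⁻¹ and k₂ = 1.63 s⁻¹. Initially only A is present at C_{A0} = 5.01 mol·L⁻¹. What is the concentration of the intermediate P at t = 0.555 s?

0.558 mol·L⁻¹

Solving the coupled first-order balances gives C_P(t) = [k₁/(k₂−k₁)]·C_{A0}·(e^(−k₁t) − e^(−k₂t)).
e^(−k₁t) = e^(−0.339×0.555) = e^(−0.1881) = 0.8285; e^(−k₂t) = e^(−0.9047) = 0.4047.
C_P = 0.339×5.01/(1.63−0.339) × (0.8285−0.4047) = 1.316×0.4238 = 0.5575 mol·L⁻¹.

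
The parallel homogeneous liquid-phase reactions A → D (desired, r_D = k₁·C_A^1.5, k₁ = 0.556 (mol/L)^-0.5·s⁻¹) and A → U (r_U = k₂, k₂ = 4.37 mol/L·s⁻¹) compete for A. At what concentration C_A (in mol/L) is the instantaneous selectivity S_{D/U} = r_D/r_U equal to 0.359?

2.00 mol/L

S_{D/U} = (k₁/k₂)·C_A^1.5 ⇒ C_A = (S·k₂/k₁)^(1/1.5).
= (0.359×4.37/0.556)^(0.6667) = (2.822)^(0.6667) = 2.00 mol/L.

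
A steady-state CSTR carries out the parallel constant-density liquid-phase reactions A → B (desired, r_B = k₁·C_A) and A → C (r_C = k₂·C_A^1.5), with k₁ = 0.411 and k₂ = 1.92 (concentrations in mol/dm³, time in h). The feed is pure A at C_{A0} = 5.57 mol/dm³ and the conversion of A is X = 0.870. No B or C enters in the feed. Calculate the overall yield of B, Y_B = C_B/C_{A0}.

Exit C_A = C_{A0}(1−X) = 5.57×0.130 = 0.7241 mol/dm³.
A CSTR operates uniformly at the exit composition, giving r_B = 0.2976 and r_C = 1.183 (each k·C_A^n at C_A = 0.7241).
Fraction of consumed A going to B: r_B/(r_B+r_C) = 0.2010.
C_B = 0.2010·C_{A0}·X = 0.2010×5.57×0.870 = 0.974 mol/dm³; Y_B = C_B/C_{A0} = 0.175.

0.175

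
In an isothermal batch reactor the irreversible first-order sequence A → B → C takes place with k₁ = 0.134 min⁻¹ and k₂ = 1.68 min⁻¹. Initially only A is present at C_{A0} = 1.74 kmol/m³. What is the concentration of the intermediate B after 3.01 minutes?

0.0998 kmol/m³

The intermediate concentration in a first-order A→B→C sequence is C_B = k₁C_{A0}(e^(−k₁t) − e^(−k₂t))/(k₂−k₁).
e^(−k₁t) = e^(−0.134×3.01) = e^(−0.4033) = 0.6681; e^(−k₂t) = e^(−5.057) = 0.006366.
C_B = 0.134×1.74/(1.68−0.134) × (0.6681−0.006366) = 0.1508×0.6617 = 0.09980 kmol/m³.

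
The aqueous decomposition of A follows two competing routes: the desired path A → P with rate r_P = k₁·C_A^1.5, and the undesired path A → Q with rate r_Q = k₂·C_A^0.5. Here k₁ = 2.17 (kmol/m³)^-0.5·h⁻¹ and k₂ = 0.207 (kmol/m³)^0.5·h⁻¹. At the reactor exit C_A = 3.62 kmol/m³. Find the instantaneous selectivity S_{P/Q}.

S_{P/Q} = r_P/r_Q = (k₁·C_A^1.5)/(k₂·C_A^0.5) = (k₁/k₂)·C_A.
= (2.17×3.620^1.5) / (0.207×3.620^0.5) = 14.95/0.3938 = 37.9.
Since the desired path is higher order in A, keeping C_A high (PFR or concentrated feed) favours P.

37.9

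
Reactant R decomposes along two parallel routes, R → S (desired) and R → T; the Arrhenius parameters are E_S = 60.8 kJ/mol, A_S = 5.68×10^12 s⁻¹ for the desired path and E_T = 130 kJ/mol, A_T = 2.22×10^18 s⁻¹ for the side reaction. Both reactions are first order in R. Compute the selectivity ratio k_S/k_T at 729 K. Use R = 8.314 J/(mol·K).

0.233

With equal orders, S_{S/T} = k_S/k_T = (A_S/A_T)·exp[(E_T−E_S)/(RT)].
(E_T−E_S)/(RT) = (130−60.8)×10³/(8.314×729) = 69200/6061 = 11.42.
k_S/k_T = (5.68×10^12/2.22×10^18)·exp(11.42) = 2.559×10^-6 × 90893 = 0.233.
Since E_S < E_T, lowering the temperature improves selectivity toward S.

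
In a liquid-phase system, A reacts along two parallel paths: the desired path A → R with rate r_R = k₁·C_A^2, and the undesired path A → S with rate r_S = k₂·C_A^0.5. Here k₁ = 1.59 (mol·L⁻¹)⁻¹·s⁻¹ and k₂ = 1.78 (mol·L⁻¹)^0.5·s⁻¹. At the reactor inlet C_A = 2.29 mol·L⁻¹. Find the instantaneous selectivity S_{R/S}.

S_{R/S} = r_R/r_S = (k₁·C_A^2)/(k₂·C_A^0.5) = (k₁/k₂)·C_A^1.5.
= (1.59×2.290^2) / (1.78×2.290^0.5) = 8.338/2.694 = 3.10.
Since the desired path is higher order in A, keeping C_A high (PFR or concentrated feed) favours R.

3.10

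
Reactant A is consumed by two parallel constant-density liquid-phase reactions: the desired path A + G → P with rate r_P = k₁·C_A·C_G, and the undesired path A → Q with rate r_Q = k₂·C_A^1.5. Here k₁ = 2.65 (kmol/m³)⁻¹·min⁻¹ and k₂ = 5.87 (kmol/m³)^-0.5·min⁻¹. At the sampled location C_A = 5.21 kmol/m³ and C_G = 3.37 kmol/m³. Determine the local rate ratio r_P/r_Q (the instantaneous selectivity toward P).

S_{P/Q} = r_P/r_Q = (k₁·C_A·C_G)/(k₂·C_A^1.5) = (k₁/k₂)·C_A^-0.5·C_G.
= (2.65×5.210×3.370) / (5.87×5.210^1.5) = 46.53/69.81 = 0.667.
The undesired path is higher order in A, so low C_A (CSTR or dilute feed) favours P.

0.667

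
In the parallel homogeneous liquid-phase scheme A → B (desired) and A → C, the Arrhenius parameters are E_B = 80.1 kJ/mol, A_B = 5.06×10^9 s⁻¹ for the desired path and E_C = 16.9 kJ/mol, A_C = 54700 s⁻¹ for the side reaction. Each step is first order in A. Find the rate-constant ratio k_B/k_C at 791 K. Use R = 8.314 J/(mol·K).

With equal orders, S_{B/C} = k_B/k_C = (A_B/A_C)·exp[(E_C−E_B)/(RT)].
(E_C−E_B)/(RT) = (16.9−80.1)×10³/(8.314×791) = -63200/6576 = -9.610.
k_B/k_C = (5.06×10^9/54700)·exp(-9.610) = 92505 × 6.704×10^-5 = 6.20.

6.20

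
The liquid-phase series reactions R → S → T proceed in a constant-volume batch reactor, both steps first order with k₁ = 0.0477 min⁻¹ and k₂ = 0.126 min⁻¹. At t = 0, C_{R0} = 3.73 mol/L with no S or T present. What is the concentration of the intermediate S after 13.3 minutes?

For first-order series with pure R initially, C_S(t) = k₁C_{R0}/(k₂−k₁)·(e^(−k₁t) − e^(−k₂t)).
e^(−k₁t) = e^(−0.0477×13.3) = e^(−0.6344) = 0.5302; e^(−k₂t) = e^(−1.676) = 0.1872.
C_S = 0.0477×3.73/(0.126−0.0477) × (0.5302−0.1872) = 2.272×0.3431 = 0.7796 mol/L.

0.780 mol/L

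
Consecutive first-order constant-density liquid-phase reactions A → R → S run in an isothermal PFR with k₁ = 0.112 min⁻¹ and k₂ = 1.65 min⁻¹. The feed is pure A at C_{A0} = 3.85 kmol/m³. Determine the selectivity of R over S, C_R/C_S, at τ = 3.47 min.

0.180

The intermediate concentration in a first-order A→B→C sequence is C_R = k₁C_{A0}(e^(−k₁τ) − e^(−k₂τ))/(k₂−k₁).
e^(−k₁τ) = e^(−0.112×3.47) = e^(−0.3886) = 0.6780; e^(−k₂τ) = e^(−5.726) = 0.003262.
C_R = 0.112×3.85/(1.65−0.112) × (0.6780−0.003262) = 0.2804×0.6747 = 0.1892 kmol/m³.
C_A = C_{A0}e^(−k₁τ) = 2.610 kmol/m³, so C_S = C_{A0}−C_A−C_R = 1.051 kmol/m³; C_R/C_S = 0.180.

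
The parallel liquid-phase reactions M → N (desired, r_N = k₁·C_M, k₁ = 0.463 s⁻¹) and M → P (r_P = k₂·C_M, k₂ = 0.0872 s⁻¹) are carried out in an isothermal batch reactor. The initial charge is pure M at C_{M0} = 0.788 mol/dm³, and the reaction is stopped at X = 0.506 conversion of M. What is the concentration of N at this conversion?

C_M = C_{M0}(1−X) = 0.3893 mol/dm³.
Both paths are first order in M, so the instantaneous fraction to N is constant: dC_N/d(−C_M) = k₁/(k₁+k₂) = 0.8415.
C_N = 0.8415·(C_{M0}−C_M) = 0.8415×0.3987 = 0.336 mol/dm³.

0.336 mol/dm³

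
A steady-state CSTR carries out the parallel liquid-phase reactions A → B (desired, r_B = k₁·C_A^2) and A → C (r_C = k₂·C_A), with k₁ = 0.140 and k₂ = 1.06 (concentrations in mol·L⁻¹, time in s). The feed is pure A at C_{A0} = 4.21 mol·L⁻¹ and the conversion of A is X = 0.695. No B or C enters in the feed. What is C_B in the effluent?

Exit C_A = C_{A0}(1−X) = 4.21×0.305 = 1.284 mol·L⁻¹.
Rates in a CSTR are evaluated at the outlet concentration: r_B = 0.140×1.284^2 = 0.2308, r_C = 1.06×1.284 = 1.361.
Fraction of consumed A going to B: r_B/(r_B+r_C) = 0.1450.
C_B = 0.1450·C_{A0}·X = 0.1450×4.21×0.695 = 0.424 mol·L⁻¹.

0.424 mol·L⁻¹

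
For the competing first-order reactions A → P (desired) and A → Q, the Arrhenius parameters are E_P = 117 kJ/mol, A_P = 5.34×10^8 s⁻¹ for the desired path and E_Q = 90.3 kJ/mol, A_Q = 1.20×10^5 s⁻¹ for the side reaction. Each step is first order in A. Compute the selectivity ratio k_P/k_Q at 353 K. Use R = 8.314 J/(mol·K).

0.498

k_P/k_Q = (A_P/A_Q)·exp[−(E_P−E_Q)/(RT)] = (A_P/A_Q)·exp[(E_Q−E_P)/(RT)].
(E_Q−E_P)/(RT) = (90.3−117)×10³/(8.314×353) = -26700/2935 = -9.098.
k_P/k_Q = (5.34×10^8/1.20×10^5)·exp(-9.098) = 4450 × 1.119×10^-4 = 0.498.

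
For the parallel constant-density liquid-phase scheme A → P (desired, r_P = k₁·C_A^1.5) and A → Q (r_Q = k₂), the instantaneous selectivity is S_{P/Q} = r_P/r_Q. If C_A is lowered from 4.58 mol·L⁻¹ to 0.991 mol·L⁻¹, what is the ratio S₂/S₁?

0.101

S_{P/Q} = (k₁/k₂)·C_A^1.5, so S₂/S₁ = (C_{A,2}/C_{A,1})^1.5.
= (0.991/4.58)^1.5 = (0.2164)^1.5 = 0.101.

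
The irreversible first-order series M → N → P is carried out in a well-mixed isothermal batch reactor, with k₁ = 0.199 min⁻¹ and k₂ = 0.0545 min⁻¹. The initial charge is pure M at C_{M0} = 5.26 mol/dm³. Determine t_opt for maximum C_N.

8.96 min

For first-order series the maximum of C_N occurs at t_opt = ln(k₂/k₁)/(k₂−k₁).
= ln(0.0545/0.199)/(0.0545−0.199) = ln(0.2739)/-0.1445 = -1.295/-0.1445 = 8.96 min.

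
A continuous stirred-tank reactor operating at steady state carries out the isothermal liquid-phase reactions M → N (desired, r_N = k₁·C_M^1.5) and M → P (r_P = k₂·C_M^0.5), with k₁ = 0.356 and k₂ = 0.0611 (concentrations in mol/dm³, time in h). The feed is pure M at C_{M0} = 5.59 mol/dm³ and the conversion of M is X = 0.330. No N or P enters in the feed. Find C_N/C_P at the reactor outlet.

Exit C_M = C_{M0}(1−X) = 5.59×0.670 = 3.745 mol/dm³.
Rates in a CSTR are evaluated at the outlet concentration: r_N = 0.356×3.745^1.5 = 2.580, r_P = 0.0611×3.745^0.5 = 0.1182.
Overall selectivity = C_N/C_P = r_Nτ/(r_Pτ) = r_N/r_P = 21.8.

21.8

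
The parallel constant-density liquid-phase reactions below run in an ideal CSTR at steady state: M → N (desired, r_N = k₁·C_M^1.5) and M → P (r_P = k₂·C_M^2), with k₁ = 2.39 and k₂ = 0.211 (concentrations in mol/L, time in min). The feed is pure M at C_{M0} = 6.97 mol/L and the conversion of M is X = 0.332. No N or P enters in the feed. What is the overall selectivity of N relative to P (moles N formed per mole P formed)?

Exit C_M = C_{M0}(1−X) = 6.97×0.668 = 4.656 mol/L.
Rates in a CSTR are evaluated at the outlet concentration: r_N = 2.39×4.656^1.5 = 24.01, r_P = 0.211×4.656^2 = 4.574.
Overall selectivity = C_N/C_P = r_Nτ/(r_Pτ) = r_N/r_P = 5.25.

5.25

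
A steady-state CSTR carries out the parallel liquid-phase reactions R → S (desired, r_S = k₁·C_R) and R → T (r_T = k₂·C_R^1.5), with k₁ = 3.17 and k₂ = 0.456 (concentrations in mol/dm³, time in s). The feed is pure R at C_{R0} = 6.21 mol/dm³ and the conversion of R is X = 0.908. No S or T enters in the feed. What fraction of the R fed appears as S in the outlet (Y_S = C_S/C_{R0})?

0.819

Exit C_R = C_{R0}(1−X) = 6.21×0.0920 = 0.5713 mol/dm³.
In a CSTR the entire volume is at exit conditions, so r_S = 3.17×0.5713 = 1.811 and r_T = 0.456×0.5713^1.5 = 0.1969.
Fraction of consumed R going to S: r_S/(r_S+r_T) = 0.9019.
C_S = 0.9019·C_{R0}·X = 0.9019×6.21×0.908 = 5.09 mol/dm³; Y_S = C_S/C_{R0} = 0.819.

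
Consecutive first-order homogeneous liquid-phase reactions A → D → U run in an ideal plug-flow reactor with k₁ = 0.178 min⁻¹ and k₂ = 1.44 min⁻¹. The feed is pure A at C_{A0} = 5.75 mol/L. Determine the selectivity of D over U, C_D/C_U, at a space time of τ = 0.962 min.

1.13

Solving the coupled first-order balances gives C_D(τ) = [k₁/(k₂−k₁)]·C_{A0}·(e^(−k₁τ) − e^(−k₂τ)).
e^(−k₁τ) = e^(−0.178×0.962) = e^(−0.1712) = 0.8426; e^(−k₂τ) = e^(−1.385) = 0.2503.
C_D = 0.178×5.75/(1.44−0.178) × (0.8426−0.2503) = 0.8110×0.5924 = 0.4804 mol/L.
C_A = C_{A0}e^(−k₁τ) = 4.845 mol/L, so C_U = C_{A0}−C_A−C_D = 0.4245 mol/L; C_D/C_U = 1.13.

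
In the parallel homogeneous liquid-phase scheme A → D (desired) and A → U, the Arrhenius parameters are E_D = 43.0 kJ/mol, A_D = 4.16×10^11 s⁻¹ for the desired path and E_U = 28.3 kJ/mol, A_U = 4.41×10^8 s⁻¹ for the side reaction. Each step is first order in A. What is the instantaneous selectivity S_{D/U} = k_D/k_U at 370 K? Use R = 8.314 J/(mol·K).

7.93

Since both paths have the same order in A, the concentration cancels and S_{D/U} = k_D/k_U = (A_D/A_U)·exp[(E_U−E_D)/(RT)].
(E_U−E_D)/(RT) = (28.3−43.0)×10³/(8.314×370) = -14700/3076 = -4.779.
k_D/k_U = (4.16×10^11/4.41×10^8)·exp(-4.779) = 943.3 × 0.008407 = 7.93.
Since E_D > E_U, raising the temperature improves selectivity toward D.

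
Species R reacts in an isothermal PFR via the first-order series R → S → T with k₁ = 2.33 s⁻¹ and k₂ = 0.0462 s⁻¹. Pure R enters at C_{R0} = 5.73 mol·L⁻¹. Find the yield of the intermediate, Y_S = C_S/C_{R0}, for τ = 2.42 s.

0.909

Solving the coupled first-order balances gives C_S(τ) = [k₁/(k₂−k₁)]·C_{R0}·(e^(−k₁τ) − e^(−k₂τ)).
e^(−k₁τ) = e^(−2.33×2.42) = e^(−5.639) = 0.003558; e^(−k₂τ) = e^(−0.1118) = 0.8942.
C_S = 2.33×5.73/(0.0462−2.33) × (0.003558−0.8942) = (-5.846)×(-0.8907) = 5.207 mol·L⁻¹.
Y_S = C_S/C_{R0} = 5.207/5.73 = 0.909.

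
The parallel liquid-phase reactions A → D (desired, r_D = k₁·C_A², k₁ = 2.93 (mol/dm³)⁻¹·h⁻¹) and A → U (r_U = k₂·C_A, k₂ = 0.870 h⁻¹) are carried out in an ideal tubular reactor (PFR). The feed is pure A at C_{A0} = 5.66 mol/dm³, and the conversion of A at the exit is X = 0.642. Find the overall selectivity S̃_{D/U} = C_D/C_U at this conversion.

C_A = C_{A0}(1−X) = 2.026 mol/dm³.
Along a PFR/batch, dC_U/dC_A = −r_U/(r_D+r_U) = −k₂/(k₂+k₁·C_A).
Integrating from C_{A0} to C_A: C_U = (0.870/2.93)·ln[(0.870+2.93·5.66)/(0.870+2.93·2.03)] = 0.2969·ln(17.45/6.807) = 0.2796 mol/dm³.
Then C_D = (C_{A0}−C_A) − C_U = 3.634 − 0.2796 = 3.354 mol/dm³.
S̃_{D/U} = C_D/C_U = 3.354/0.2796 = 12.0.

12.0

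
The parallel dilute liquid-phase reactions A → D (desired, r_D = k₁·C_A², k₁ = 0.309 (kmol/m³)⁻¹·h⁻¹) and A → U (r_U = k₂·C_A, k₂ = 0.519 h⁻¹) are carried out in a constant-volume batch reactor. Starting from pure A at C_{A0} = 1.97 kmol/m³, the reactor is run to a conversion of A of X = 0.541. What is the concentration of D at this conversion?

0.486 kmol/m³

C_A = C_{A0}(1−X) = 0.9042 kmol/m³.
Along a PFR/batch, dC_U/dC_A = −r_U/(r_D+r_U) = −k₂/(k₂+k₁·C_A).
Integrating from C_{A0} to C_A: C_U = (0.519/0.309)·ln[(0.519+0.309·1.97)/(0.519+0.309·0.904)] = 1.680·ln(1.128/0.7984) = 0.5800 kmol/m³.
Then C_D = (C_{A0}−C_A) − C_U = 1.066 − 0.5800 = 0.4857 kmol/m³.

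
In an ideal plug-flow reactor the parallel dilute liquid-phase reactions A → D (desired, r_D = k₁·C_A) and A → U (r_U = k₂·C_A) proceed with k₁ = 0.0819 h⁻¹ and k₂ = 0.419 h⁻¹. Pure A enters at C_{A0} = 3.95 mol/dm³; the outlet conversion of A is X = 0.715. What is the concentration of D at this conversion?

0.462 mol/dm³

C_A = C_{A0}(1−X) = 1.126 mol/dm³.
Both paths are first order in A, so the instantaneous fraction to D is constant: dC_D/d(−C_A) = k₁/(k₁+k₂) = 0.1635.
C_D = 0.1635·(C_{A0}−C_A) = 0.1635×2.824 = 0.462 mol/dm³.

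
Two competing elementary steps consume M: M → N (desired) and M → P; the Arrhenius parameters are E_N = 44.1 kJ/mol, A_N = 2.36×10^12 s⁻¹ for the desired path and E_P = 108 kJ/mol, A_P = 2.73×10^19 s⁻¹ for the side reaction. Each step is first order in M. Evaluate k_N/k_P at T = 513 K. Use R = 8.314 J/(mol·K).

0.278

Since both paths have the same order in M, the concentration cancels and S_{N/P} = k_N/k_P = (A_N/A_P)·exp[(E_P−E_N)/(RT)].
(E_P−E_N)/(RT) = (108−44.1)×10³/(8.314×513) = 63900/4265 = 14.98.
k_N/k_P = (2.36×10^12/2.73×10^19)·exp(14.98) = 8.645×10^-8 × 3.211×10^6 = 0.278.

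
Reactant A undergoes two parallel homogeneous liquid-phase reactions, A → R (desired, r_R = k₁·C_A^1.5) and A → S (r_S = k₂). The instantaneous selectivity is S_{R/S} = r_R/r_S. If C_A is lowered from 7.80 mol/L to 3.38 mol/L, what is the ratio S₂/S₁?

S_{R/S} = (k₁/k₂)·C_A^1.5, so S₂/S₁ = (C_{A,2}/C_{A,1})^1.5.
= (3.38/7.80)^1.5 = (0.4333)^1.5 = 0.285.
Selectivity toward R falls as C_A falls — high-concentration operation is favoured.

0.285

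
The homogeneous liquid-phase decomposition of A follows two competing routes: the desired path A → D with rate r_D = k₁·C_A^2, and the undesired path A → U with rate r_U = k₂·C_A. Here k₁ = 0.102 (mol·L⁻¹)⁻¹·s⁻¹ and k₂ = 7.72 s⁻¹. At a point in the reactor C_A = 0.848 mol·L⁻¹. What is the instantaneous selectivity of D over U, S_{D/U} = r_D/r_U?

0.0112

S_{D/U} = r_D/r_U = (k₁·C_A^2)/(k₂·C_A) = (k₁/k₂)·C_A.
= (0.102×0.8480^2) / (7.72×0.8480) = 0.07335/6.547 = 0.0112.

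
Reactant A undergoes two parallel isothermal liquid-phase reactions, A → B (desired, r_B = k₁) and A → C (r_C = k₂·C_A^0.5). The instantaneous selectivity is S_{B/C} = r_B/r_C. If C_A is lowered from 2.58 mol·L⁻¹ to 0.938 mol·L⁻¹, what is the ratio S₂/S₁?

S_{B/C} = (k₁/k₂)·C_A^-0.5, so S₂/S₁ = (C_{A,2}/C_{A,1})^-0.5.
= (0.938/2.58)^(-0.5) = (0.3636)^(-0.5) = 1.66.
Selectivity toward B rises as C_A falls — low-concentration operation is favoured.

1.66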